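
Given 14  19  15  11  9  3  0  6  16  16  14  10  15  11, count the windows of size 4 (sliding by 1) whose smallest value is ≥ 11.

1

14 19 15 11 → min 11  ≥ 11 ✓
19 15 11 9 → min 9
15 11 9 3 → min 3
11 9 3 0 → min 0
9 3 0 6 → min 0
3 0 6 16 → min 0
0 6 16 16 → min 0
6 16 16 14 → min 6
16 16 14 10 → min 10
16 14 10 15 → min 10
14 10 15 11 → min 10
1 window satisfy the condition.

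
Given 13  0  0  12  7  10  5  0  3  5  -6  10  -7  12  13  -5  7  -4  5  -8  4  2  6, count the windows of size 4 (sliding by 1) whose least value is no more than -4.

13 0 0 12 → min 0
0 0 12 7 → min 0
0 12 7 10 → min 0
12 7 10 5 → min 5
7 10 5 0 → min 0
10 5 0 3 → min 0
5 0 3 5 → min 0
0 3 5 -6 → min -6  ≤ -4 ✓
3 5 -6 10 → min -6  ≤ -4 ✓
5 -6 10 -7 → min -7  ≤ -4 ✓
-6 10 -7 12 → min -7  ≤ -4 ✓
10 -7 12 13 → min -7  ≤ -4 ✓
-7 12 13 -5 → min -7  ≤ -4 ✓
12 13 -5 7 → min -5  ≤ -4 ✓
13 -5 7 -4 → min -5  ≤ -4 ✓
-5 7 -4 5 → min -5  ≤ -4 ✓
7 -4 5 -8 → min -8  ≤ -4 ✓
-4 5 -8 4 → min -8  ≤ -4 ✓
5 -8 4 2 → min -8  ≤ -4 ✓
-8 4 2 6 → min -8  ≤ -4 ✓
13 windows satisfy the condition.

13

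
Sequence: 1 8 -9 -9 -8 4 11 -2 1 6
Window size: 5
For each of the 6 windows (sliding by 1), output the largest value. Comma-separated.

(1, 8, -9, -9, -8) → max 8
(8, -9, -9, -8, 4) → max 8
(-9, -9, -8, 4, 11) → max 11
(-9, -8, 4, 11, -2) → max 11
(-8, 4, 11, -2, 1) → max 11
(4, 11, -2, 1, 6) → max 11

8, 8, 11, 11, 11, 11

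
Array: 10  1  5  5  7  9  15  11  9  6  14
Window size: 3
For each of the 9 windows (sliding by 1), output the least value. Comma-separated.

10 1 5 → min 1
1 5 5 → min 1
5 5 7 → min 5
5 7 9 → min 5
7 9 15 → min 7
9 15 11 → min 9
15 11 9 → min 9
11 9 6 → min 6
9 6 14 → min 6

1, 1, 5, 5, 7, 9, 9, 6, 6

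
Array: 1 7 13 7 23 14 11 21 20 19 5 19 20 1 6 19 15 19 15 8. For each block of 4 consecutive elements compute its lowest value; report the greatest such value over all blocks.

15

[1, 7, 13, 7] → min 1
[7, 13, 7, 23] → min 7
[13, 7, 23, 14] → min 7
[7, 23, 14, 11] → min 7
[23, 14, 11, 21] → min 11
[14, 11, 21, 20] → min 11
[11, 21, 20, 19] → min 11
[21, 20, 19, 5] → min 5
[20, 19, 5, 19] → min 5
[19, 5, 19, 20] → min 5
[5, 19, 20, 1] → min 1
[19, 20, 1, 6] → min 1
[20, 1, 6, 19] → min 1
[1, 6, 19, 15] → min 1
[6, 19, 15, 19] → min 6
[19, 15, 19, 15] → min 15
[15, 19, 15, 8] → min 8
Greatest of these is 15.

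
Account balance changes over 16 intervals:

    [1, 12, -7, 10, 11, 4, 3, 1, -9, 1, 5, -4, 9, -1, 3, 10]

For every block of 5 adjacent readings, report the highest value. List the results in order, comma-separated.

12, 12, 11, 11, 11, 4, 5, 5, 9, 9, 9, 10

(1, 12, -7, 10, 11) → max 12
(12, -7, 10, 11, 4) → max 12
(-7, 10, 11, 4, 3) → max 11
(10, 11, 4, 3, 1) → max 11
(11, 4, 3, 1, -9) → max 11
(4, 3, 1, -9, 1) → max 4
(3, 1, -9, 1, 5) → max 5
(1, -9, 1, 5, -4) → max 5
(-9, 1, 5, -4, 9) → max 9
(1, 5, -4, 9, -1) → max 9
(5, -4, 9, -1, 3) → max 9
(-4, 9, -1, 3, 10) → max 10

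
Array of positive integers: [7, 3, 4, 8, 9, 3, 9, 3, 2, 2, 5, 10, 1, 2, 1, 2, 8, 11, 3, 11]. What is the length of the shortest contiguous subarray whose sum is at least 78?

16

add 7: running sum 7 < 78
add 3: running sum 10 < 78
add 4: running sum 14 < 78
add 8: running sum 22 < 78
add 9: running sum 31 < 78
add 3: running sum 34 < 78
add 9: running sum 43 < 78
add 3: running sum 46 < 78
add 2: running sum 48 < 78
add 2: running sum 50 < 78
add 5: running sum 55 < 78
add 10: running sum 65 < 78
add 1: running sum 66 < 78
add 2: running sum 68 < 78
add 1: running sum 69 < 78
add 2: running sum 71 < 78
add 8: shortest ending here [7, 3, 4, 8, 9, 3, 9, 3, 2, 2, 5, 10, 1, 2, 1, 2, 8] sum 79, len 17
add 11: shortest ending here [4, 8, 9, 3, 9, 3, 2, 2, 5, 10, 1, 2, 1, 2, 8, 11] sum 80, len 16
add 3: shortest ending here [8, 9, 3, 9, 3, 2, 2, 5, 10, 1, 2, 1, 2, 8, 11, 3] sum 79, len 16
add 11: shortest ending here [9, 3, 9, 3, 2, 2, 5, 10, 1, 2, 1, 2, 8, 11, 3, 11] sum 82, len 16
Shortest qualifying length: 16.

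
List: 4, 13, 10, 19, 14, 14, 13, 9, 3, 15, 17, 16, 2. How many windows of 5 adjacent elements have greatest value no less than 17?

7

4 13 10 19 14 → max 19  ≥ 17 ✓
13 10 19 14 14 → max 19  ≥ 17 ✓
10 19 14 14 13 → max 19  ≥ 17 ✓
19 14 14 13 9 → max 19  ≥ 17 ✓
14 14 13 9 3 → max 14
14 13 9 3 15 → max 15
13 9 3 15 17 → max 17  ≥ 17 ✓
9 3 15 17 16 → max 17  ≥ 17 ✓
3 15 17 16 2 → max 17  ≥ 17 ✓
7 windows satisfy the condition.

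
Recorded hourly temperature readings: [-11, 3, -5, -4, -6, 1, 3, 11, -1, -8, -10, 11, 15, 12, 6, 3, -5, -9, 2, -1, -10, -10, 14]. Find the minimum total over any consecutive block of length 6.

-33

-11 3 -5 -4 -6 1 → sum -22
3 -5 -4 -6 1 3 → sum -8
-5 -4 -6 1 3 11 → sum 0
-4 -6 1 3 11 -1 → sum 4
-6 1 3 11 -1 -8 → sum 0
1 3 11 -1 -8 -10 → sum -4
3 11 -1 -8 -10 11 → sum 6
11 -1 -8 -10 11 15 → sum 18
-1 -8 -10 11 15 12 → sum 19
-8 -10 11 15 12 6 → sum 26
-10 11 15 12 6 3 → sum 37
11 15 12 6 3 -5 → sum 42
15 12 6 3 -5 -9 → sum 22
12 6 3 -5 -9 2 → sum 9
6 3 -5 -9 2 -1 → sum -4
3 -5 -9 2 -1 -10 → sum -20
-5 -9 2 -1 -10 -10 → sum -33
-9 2 -1 -10 -10 14 → sum -14
Minimum of these is -33.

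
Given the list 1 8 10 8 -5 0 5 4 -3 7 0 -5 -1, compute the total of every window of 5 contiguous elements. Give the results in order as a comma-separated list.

22, 21, 18, 12, 1, 13, 13, 3, -2

1 8 10 8 -5 → sum 22
8 10 8 -5 0 → sum 21
10 8 -5 0 5 → sum 18
8 -5 0 5 4 → sum 12
-5 0 5 4 -3 → sum 1
0 5 4 -3 7 → sum 13
5 4 -3 7 0 → sum 13
4 -3 7 0 -5 → sum 3
-3 7 0 -5 -1 → sum -2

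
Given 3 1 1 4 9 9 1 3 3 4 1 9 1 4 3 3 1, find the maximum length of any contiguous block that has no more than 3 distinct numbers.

6

Extend right; when distinct count exceeds 3, shrink from the left:
add 3: window [3] (1 distinct), len 1
add 1: window [3, 1] (2 distinct), len 2
add 1: window [3, 1, 1] (2 distinct), len 3
add 4: window [3, 1, 1, 4] (3 distinct), len 4
add 9: window [1, 1, 4, 9] (3 distinct), len 4
add 9: window [1, 1, 4, 9, 9] (3 distinct), len 5
add 1: window [1, 1, 4, 9, 9, 1] (3 distinct), len 6
add 3: window [9, 9, 1, 3] (3 distinct), len 4
add 3: window [9, 9, 1, 3, 3] (3 distinct), len 5
add 4: window [1, 3, 3, 4] (3 distinct), len 4
add 1: window [1, 3, 3, 4, 1] (3 distinct), len 5
add 9: window [4, 1, 9] (3 distinct), len 3
add 1: window [4, 1, 9, 1] (3 distinct), len 4
add 4: window [4, 1, 9, 1, 4] (3 distinct), len 5
add 3: window [1, 4, 3] (3 distinct), len 3
add 3: window [1, 4, 3, 3] (3 distinct), len 4
add 1: window [1, 4, 3, 3, 1] (3 distinct), len 5
Longest length with ≤3 distinct: 6.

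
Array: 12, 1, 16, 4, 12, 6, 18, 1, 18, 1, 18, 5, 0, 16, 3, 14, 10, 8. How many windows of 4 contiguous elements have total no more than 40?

12

12 1 16 4 → sum 33  ≤ 40 ✓
1 16 4 12 → sum 33  ≤ 40 ✓
16 4 12 6 → sum 38  ≤ 40 ✓
4 12 6 18 → sum 40  ≤ 40 ✓
12 6 18 1 → sum 37  ≤ 40 ✓
6 18 1 18 → sum 43
18 1 18 1 → sum 38  ≤ 40 ✓
1 18 1 18 → sum 38  ≤ 40 ✓
18 1 18 5 → sum 42
1 18 5 0 → sum 24  ≤ 40 ✓
18 5 0 16 → sum 39  ≤ 40 ✓
5 0 16 3 → sum 24  ≤ 40 ✓
0 16 3 14 → sum 33  ≤ 40 ✓
16 3 14 10 → sum 43
3 14 10 8 → sum 35  ≤ 40 ✓
12 windows satisfy the condition.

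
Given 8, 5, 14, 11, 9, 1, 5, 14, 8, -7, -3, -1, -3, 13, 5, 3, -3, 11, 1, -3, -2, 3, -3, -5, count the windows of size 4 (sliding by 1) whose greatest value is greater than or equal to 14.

7

8 5 14 11 → max 14  ≥ 14 ✓
5 14 11 9 → max 14  ≥ 14 ✓
14 11 9 1 → max 14  ≥ 14 ✓
11 9 1 5 → max 11
9 1 5 14 → max 14  ≥ 14 ✓
1 5 14 8 → max 14  ≥ 14 ✓
5 14 8 -7 → max 14  ≥ 14 ✓
14 8 -7 -3 → max 14  ≥ 14 ✓
8 -7 -3 -1 → max 8
-7 -3 -1 -3 → max -1
-3 -1 -3 13 → max 13
-1 -3 13 5 → max 13
-3 13 5 3 → max 13
13 5 3 -3 → max 13
5 3 -3 11 → max 11
3 -3 11 1 → max 11
-3 11 1 -3 → max 11
11 1 -3 -2 → max 11
1 -3 -2 3 → max 3
-3 -2 3 -3 → max 3
-2 3 -3 -5 → max 3
7 windows satisfy the condition.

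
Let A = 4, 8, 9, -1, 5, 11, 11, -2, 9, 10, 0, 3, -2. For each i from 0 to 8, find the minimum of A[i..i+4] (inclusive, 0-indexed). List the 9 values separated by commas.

(4, 8, 9, -1, 5) → min -1
(8, 9, -1, 5, 11) → min -1
(9, -1, 5, 11, 11) → min -1
(-1, 5, 11, 11, -2) → min -2
(5, 11, 11, -2, 9) → min -2
(11, 11, -2, 9, 10) → min -2
(11, -2, 9, 10, 0) → min -2
(-2, 9, 10, 0, 3) → min -2
(9, 10, 0, 3, -2) → min -2

-1, -1, -1, -2, -2, -2, -2, -2, -2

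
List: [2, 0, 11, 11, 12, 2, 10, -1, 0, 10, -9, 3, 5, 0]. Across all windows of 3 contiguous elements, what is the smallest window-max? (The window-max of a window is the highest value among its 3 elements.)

Each size-3 window and its max:
2 0 11 → max 11
0 11 11 → max 11
11 11 12 → max 12
11 12 2 → max 12
12 2 10 → max 12
2 10 -1 → max 10
10 -1 0 → max 10
-1 0 10 → max 10
0 10 -9 → max 10
10 -9 3 → max 10
-9 3 5 → max 5
3 5 0 → max 5
Smallest of these is 5.

5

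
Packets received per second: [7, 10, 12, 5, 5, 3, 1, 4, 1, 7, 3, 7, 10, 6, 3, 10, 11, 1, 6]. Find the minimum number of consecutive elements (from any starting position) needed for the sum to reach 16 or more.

add 7: running sum 7 < 16
end 1: [7, 10] sum 17, len 2
end 2: [10, 12] sum 22, len 2
end 3: [12, 5] sum 17, len 2
end 4: [12, 5, 5] sum 22, len 3
end 5: [12, 5, 5, 3] sum 25, len 4
end 6: [12, 5, 5, 3, 1] sum 26, len 5
end 7: [5, 5, 3, 1, 4] sum 18, len 5
end 8: [5, 5, 3, 1, 4, 1] sum 19, len 6
end 9: [3, 1, 4, 1, 7] sum 16, len 5
end 10: [1, 4, 1, 7, 3] sum 16, len 5
end 11: [7, 3, 7] sum 17, len 3
end 12: [7, 10] sum 17, len 2
end 13: [10, 6] sum 16, len 2
end 14: [10, 6, 3] sum 19, len 3
end 15: [6, 3, 10] sum 19, len 3
end 16: [10, 11] sum 21, len 2
end 17: [10, 11, 1] sum 22, len 3
end 18: [11, 1, 6] sum 18, len 3
Shortest qualifying length: 2.

2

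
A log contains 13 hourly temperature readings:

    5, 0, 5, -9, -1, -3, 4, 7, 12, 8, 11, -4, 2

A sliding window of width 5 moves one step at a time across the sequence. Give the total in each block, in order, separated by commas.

5 0 5 -9 -1 → sum 0
0 5 -9 -1 -3 → sum -8
5 -9 -1 -3 4 → sum -4
-9 -1 -3 4 7 → sum -2
-1 -3 4 7 12 → sum 19
-3 4 7 12 8 → sum 28
4 7 12 8 11 → sum 42
7 12 8 11 -4 → sum 34
12 8 11 -4 2 → sum 29

0, -8, -4, -2, 19, 28, 42, 34, 29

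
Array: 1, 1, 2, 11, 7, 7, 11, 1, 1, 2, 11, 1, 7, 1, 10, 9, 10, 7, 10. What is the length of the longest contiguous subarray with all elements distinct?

[1] len 1
[1] len 1
[1, 2] len 2
[1, 2, 11] len 3
[1, 2, 11, 7] len 4
[7] len 1
[7, 11] len 2
[7, 11, 1] len 3
[1] len 1
[1, 2] len 2
[1, 2, 11] len 3
[2, 11, 1] len 3
[2, 11, 1, 7] len 4
[7, 1] len 2
[7, 1, 10] len 3
[7, 1, 10, 9] len 4
[9, 10] len 2
[9, 10, 7] len 3
[7, 10] len 2
Longest all-distinct length: 4.

4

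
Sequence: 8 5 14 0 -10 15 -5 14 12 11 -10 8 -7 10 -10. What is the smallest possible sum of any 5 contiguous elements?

[8, 5, 14, 0, -10] → sum 17
[5, 14, 0, -10, 15] → sum 24
[14, 0, -10, 15, -5] → sum 14
[0, -10, 15, -5, 14] → sum 14
[-10, 15, -5, 14, 12] → sum 26
[15, -5, 14, 12, 11] → sum 47
[-5, 14, 12, 11, -10] → sum 22
[14, 12, 11, -10, 8] → sum 35
[12, 11, -10, 8, -7] → sum 14
[11, -10, 8, -7, 10] → sum 12
[-10, 8, -7, 10, -10] → sum -9
Smallest of these is -9.

-9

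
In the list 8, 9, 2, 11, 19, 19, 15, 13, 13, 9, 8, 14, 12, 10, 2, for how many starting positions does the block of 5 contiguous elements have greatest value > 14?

(8, 9, 2, 11, 19) → max 19  > 14 ✓
(9, 2, 11, 19, 19) → max 19  > 14 ✓
(2, 11, 19, 19, 15) → max 19  > 14 ✓
(11, 19, 19, 15, 13) → max 19  > 14 ✓
(19, 19, 15, 13, 13) → max 19  > 14 ✓
(19, 15, 13, 13, 9) → max 19  > 14 ✓
(15, 13, 13, 9, 8) → max 15  > 14 ✓
(13, 13, 9, 8, 14) → max 14
(13, 9, 8, 14, 12) → max 14
(9, 8, 14, 12, 10) → max 14
(8, 14, 12, 10, 2) → max 14
7 windows satisfy the condition.

7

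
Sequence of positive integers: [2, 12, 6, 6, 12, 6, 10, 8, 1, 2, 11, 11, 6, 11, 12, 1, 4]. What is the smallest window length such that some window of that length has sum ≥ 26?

Extend right; whenever the sum reaches 26, record the length and shrink from the left:
add 2: running sum 2 < 26
add 12: running sum 14 < 26
add 6: running sum 20 < 26
add 6: shortest ending here [2, 12, 6, 6] sum 26, len 4
add 12: shortest ending here [12, 6, 6, 12] sum 36, len 4
add 6: shortest ending here [6, 6, 12, 6] sum 30, len 4
add 10: shortest ending here [12, 6, 10] sum 28, len 3
add 8: shortest ending here [12, 6, 10, 8] sum 36, len 4
add 1: shortest ending here [12, 6, 10, 8, 1] sum 37, len 5
add 2: shortest ending here [6, 10, 8, 1, 2] sum 27, len 5
add 11: shortest ending here [10, 8, 1, 2, 11] sum 32, len 5
add 11: shortest ending here [8, 1, 2, 11, 11] sum 33, len 5
add 6: shortest ending here [11, 11, 6] sum 28, len 3
add 11: shortest ending here [11, 6, 11] sum 28, len 3
add 12: shortest ending here [6, 11, 12] sum 29, len 3
add 1: shortest ending here [6, 11, 12, 1] sum 30, len 4
add 4: shortest ending here [11, 12, 1, 4] sum 28, len 4
Shortest qualifying length: 3.

3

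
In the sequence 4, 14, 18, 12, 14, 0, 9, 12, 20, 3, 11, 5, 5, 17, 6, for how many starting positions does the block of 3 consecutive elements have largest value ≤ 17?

7

(4, 14, 18) → max 18
(14, 18, 12) → max 18
(18, 12, 14) → max 18
(12, 14, 0) → max 14  ≤ 17 ✓
(14, 0, 9) → max 14  ≤ 17 ✓
(0, 9, 12) → max 12  ≤ 17 ✓
(9, 12, 20) → max 20
(12, 20, 3) → max 20
(20, 3, 11) → max 20
(3, 11, 5) → max 11  ≤ 17 ✓
(11, 5, 5) → max 11  ≤ 17 ✓
(5, 5, 17) → max 17  ≤ 17 ✓
(5, 17, 6) → max 17  ≤ 17 ✓
7 windows satisfy the condition.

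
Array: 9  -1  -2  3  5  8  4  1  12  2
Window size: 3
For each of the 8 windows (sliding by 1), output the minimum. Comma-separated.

-2, -2, -2, 3, 4, 1, 1, 1

Sliding a size-3 window across the 10 values:
9 -1 -2 → min -2
-1 -2 3 → min -2
-2 3 5 → min -2
3 5 8 → min 3
5 8 4 → min 4
8 4 1 → min 1
4 1 12 → min 1
1 12 2 → min 1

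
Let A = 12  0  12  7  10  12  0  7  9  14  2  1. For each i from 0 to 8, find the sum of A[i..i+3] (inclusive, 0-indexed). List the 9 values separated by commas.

31, 29, 41, 29, 29, 28, 30, 32, 26

12 0 12 7 → sum 31
0 12 7 10 → sum 29
12 7 10 12 → sum 41
7 10 12 0 → sum 29
10 12 0 7 → sum 29
12 0 7 9 → sum 28
0 7 9 14 → sum 30
7 9 14 2 → sum 32
9 14 2 1 → sum 26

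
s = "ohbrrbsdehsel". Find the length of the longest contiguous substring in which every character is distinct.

[o] len 1
[o, h] len 2
[o, h, b] len 3
[o, h, b, r] len 4
[r] len 1
[r, b] len 2
[r, b, s] len 3
[r, b, s, d] len 4
[r, b, s, d, e] len 5
[r, b, s, d, e, h] len 6
[d, e, h, s] len 4
[h, s, e] len 3
[h, s, e, l] len 4
Longest all-distinct length: 6.

6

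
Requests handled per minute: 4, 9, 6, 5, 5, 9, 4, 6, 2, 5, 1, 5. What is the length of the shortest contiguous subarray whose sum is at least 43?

7

add 4: running sum 4 < 43
add 9: running sum 13 < 43
add 6: running sum 19 < 43
add 5: running sum 24 < 43
add 5: running sum 29 < 43
add 9: running sum 38 < 43
add 4: running sum 42 < 43
end 7: [9, 6, 5, 5, 9, 4, 6] sum 44, len 7
end 8: [9, 6, 5, 5, 9, 4, 6, 2] sum 46, len 8
end 9: [9, 6, 5, 5, 9, 4, 6, 2, 5] sum 51, len 9
end 10: [6, 5, 5, 9, 4, 6, 2, 5, 1] sum 43, len 9
end 11: [6, 5, 5, 9, 4, 6, 2, 5, 1, 5] sum 48, len 10
Shortest qualifying length: 7.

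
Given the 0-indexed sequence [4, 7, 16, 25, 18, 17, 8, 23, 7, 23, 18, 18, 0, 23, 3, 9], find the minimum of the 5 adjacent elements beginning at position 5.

7

Elements at indices 5..9: 17, 8, 23, 7, 23
min(17, 8, 23, 7, 23) = 7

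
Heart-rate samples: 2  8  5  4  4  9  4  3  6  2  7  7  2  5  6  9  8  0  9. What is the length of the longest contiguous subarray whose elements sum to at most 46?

9

add 2: [2] sum 2, len 1
add 8: [2, 8] sum 10, len 2
add 5: [2, 8, 5] sum 15, len 3
add 4: [2, 8, 5, 4] sum 19, len 4
add 4: [2, 8, 5, 4, 4] sum 23, len 5
add 9: [2, 8, 5, 4, 4, 9] sum 32, len 6
add 4: [2, 8, 5, 4, 4, 9, 4] sum 36, len 7
add 3: [2, 8, 5, 4, 4, 9, 4, 3] sum 39, len 8
add 6: [2, 8, 5, 4, 4, 9, 4, 3, 6] sum 45, len 9
add 2: [8, 5, 4, 4, 9, 4, 3, 6, 2] sum 45, len 9
add 7: [5, 4, 4, 9, 4, 3, 6, 2, 7] sum 44, len 9
add 7: [4, 4, 9, 4, 3, 6, 2, 7, 7] sum 46, len 9
add 2: [4, 9, 4, 3, 6, 2, 7, 7, 2] sum 44, len 9
add 5: [9, 4, 3, 6, 2, 7, 7, 2, 5] sum 45, len 9
add 6: [4, 3, 6, 2, 7, 7, 2, 5, 6] sum 42, len 9
add 9: [6, 2, 7, 7, 2, 5, 6, 9] sum 44, len 8
add 8: [2, 7, 7, 2, 5, 6, 9, 8] sum 46, len 8
add 0: [2, 7, 7, 2, 5, 6, 9, 8, 0] sum 46, len 9
add 9: [7, 2, 5, 6, 9, 8, 0, 9] sum 46, len 8
Longest length seen: 9.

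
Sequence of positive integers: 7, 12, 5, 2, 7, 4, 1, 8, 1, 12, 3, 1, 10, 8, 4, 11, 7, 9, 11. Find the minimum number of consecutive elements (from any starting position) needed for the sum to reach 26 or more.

3

add 7: running sum 7 < 26
add 12: running sum 19 < 26
add 5: running sum 24 < 26
add 2: shortest ending here [7, 12, 5, 2] sum 26, len 4
add 7: shortest ending here [12, 5, 2, 7] sum 26, len 4
add 4: shortest ending here [12, 5, 2, 7, 4] sum 30, len 5
add 1: shortest ending here [12, 5, 2, 7, 4, 1] sum 31, len 6
add 8: shortest ending here [5, 2, 7, 4, 1, 8] sum 27, len 6
add 1: shortest ending here [5, 2, 7, 4, 1, 8, 1] sum 28, len 7
add 12: shortest ending here [4, 1, 8, 1, 12] sum 26, len 5
add 3: shortest ending here [4, 1, 8, 1, 12, 3] sum 29, len 6
add 1: shortest ending here [1, 8, 1, 12, 3, 1] sum 26, len 6
add 10: shortest ending here [12, 3, 1, 10] sum 26, len 4
add 8: shortest ending here [12, 3, 1, 10, 8] sum 34, len 5
add 4: shortest ending here [3, 1, 10, 8, 4] sum 26, len 5
add 11: shortest ending here [10, 8, 4, 11] sum 33, len 4
add 7: shortest ending here [8, 4, 11, 7] sum 30, len 4
add 9: shortest ending here [11, 7, 9] sum 27, len 3
add 11: shortest ending here [7, 9, 11] sum 27, len 3
Shortest qualifying length: 3.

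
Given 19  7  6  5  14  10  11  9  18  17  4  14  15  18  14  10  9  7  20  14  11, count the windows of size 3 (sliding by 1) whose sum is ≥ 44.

19 7 6 → sum 32
7 6 5 → sum 18
6 5 14 → sum 25
5 14 10 → sum 29
14 10 11 → sum 35
10 11 9 → sum 30
11 9 18 → sum 38
9 18 17 → sum 44  ≥ 44 ✓
18 17 4 → sum 39
17 4 14 → sum 35
4 14 15 → sum 33
14 15 18 → sum 47  ≥ 44 ✓
15 18 14 → sum 47  ≥ 44 ✓
18 14 10 → sum 42
14 10 9 → sum 33
10 9 7 → sum 26
9 7 20 → sum 36
7 20 14 → sum 41
20 14 11 → sum 45  ≥ 44 ✓
4 windows satisfy the condition.

4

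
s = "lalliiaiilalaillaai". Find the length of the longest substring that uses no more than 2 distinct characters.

add l: window [l] (1 distinct), len 1
add a: window [l, a] (2 distinct), len 2
add l: window [l, a, l] (2 distinct), len 3
add l: window [l, a, l, l] (2 distinct), len 4
add i: window [l, l, i] (2 distinct), len 3
add i: window [l, l, i, i] (2 distinct), len 4
add a: window [i, i, a] (2 distinct), len 3
add i: window [i, i, a, i] (2 distinct), len 4
add i: window [i, i, a, i, i] (2 distinct), len 5
add l: window [i, i, l] (2 distinct), len 3
add a: window [l, a] (2 distinct), len 2
add l: window [l, a, l] (2 distinct), len 3
add a: window [l, a, l, a] (2 distinct), len 4
add i: window [a, i] (2 distinct), len 2
add l: window [i, l] (2 distinct), len 2
add l: window [i, l, l] (2 distinct), len 3
add a: window [l, l, a] (2 distinct), len 3
add a: window [l, l, a, a] (2 distinct), len 4
add i: window [a, a, i] (2 distinct), len 3
Longest length with ≤2 distinct: 5.

5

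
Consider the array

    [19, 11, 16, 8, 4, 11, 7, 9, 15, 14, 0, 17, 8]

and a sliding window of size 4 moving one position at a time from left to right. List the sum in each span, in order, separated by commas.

54, 39, 39, 30, 31, 42, 45, 38, 46, 39

Sliding a size-4 window across the 13 values:
19 11 16 8 → sum 54
11 16 8 4 → sum 39
16 8 4 11 → sum 39
8 4 11 7 → sum 30
4 11 7 9 → sum 31
11 7 9 15 → sum 42
7 9 15 14 → sum 45
9 15 14 0 → sum 38
15 14 0 17 → sum 46
14 0 17 8 → sum 39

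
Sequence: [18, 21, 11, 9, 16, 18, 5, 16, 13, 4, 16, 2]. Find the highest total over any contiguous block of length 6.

18 21 11 9 16 18 → sum 93
21 11 9 16 18 5 → sum 80
11 9 16 18 5 16 → sum 75
9 16 18 5 16 13 → sum 77
16 18 5 16 13 4 → sum 72
18 5 16 13 4 16 → sum 72
5 16 13 4 16 2 → sum 56
Highest of these is 93.

93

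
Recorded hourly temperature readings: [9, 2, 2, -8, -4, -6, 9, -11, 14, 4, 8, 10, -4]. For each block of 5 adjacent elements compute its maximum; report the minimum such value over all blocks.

2

Window maxs for each of the 9 positions:
9 2 2 -8 -4 → max 9
2 2 -8 -4 -6 → max 2
2 -8 -4 -6 9 → max 9
-8 -4 -6 9 -11 → max 9
-4 -6 9 -11 14 → max 14
-6 9 -11 14 4 → max 14
9 -11 14 4 8 → max 14
-11 14 4 8 10 → max 14
14 4 8 10 -4 → max 14
Minimum of these is 2.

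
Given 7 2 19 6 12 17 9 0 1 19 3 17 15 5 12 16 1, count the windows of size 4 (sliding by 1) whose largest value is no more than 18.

(7, 2, 19, 6) → max 19
(2, 19, 6, 12) → max 19
(19, 6, 12, 17) → max 19
(6, 12, 17, 9) → max 17  ≤ 18 ✓
(12, 17, 9, 0) → max 17  ≤ 18 ✓
(17, 9, 0, 1) → max 17  ≤ 18 ✓
(9, 0, 1, 19) → max 19
(0, 1, 19, 3) → max 19
(1, 19, 3, 17) → max 19
(19, 3, 17, 15) → max 19
(3, 17, 15, 5) → max 17  ≤ 18 ✓
(17, 15, 5, 12) → max 17  ≤ 18 ✓
(15, 5, 12, 16) → max 16  ≤ 18 ✓
(5, 12, 16, 1) → max 16  ≤ 18 ✓
7 windows satisfy the condition.

7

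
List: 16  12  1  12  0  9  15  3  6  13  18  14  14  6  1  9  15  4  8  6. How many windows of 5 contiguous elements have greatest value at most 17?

16 12 1 12 0 → max 16  ≤ 17 ✓
12 1 12 0 9 → max 12  ≤ 17 ✓
1 12 0 9 15 → max 15  ≤ 17 ✓
12 0 9 15 3 → max 15  ≤ 17 ✓
0 9 15 3 6 → max 15  ≤ 17 ✓
9 15 3 6 13 → max 15  ≤ 17 ✓
15 3 6 13 18 → max 18
3 6 13 18 14 → max 18
6 13 18 14 14 → max 18
13 18 14 14 6 → max 18
18 14 14 6 1 → max 18
14 14 6 1 9 → max 14  ≤ 17 ✓
14 6 1 9 15 → max 15  ≤ 17 ✓
6 1 9 15 4 → max 15  ≤ 17 ✓
1 9 15 4 8 → max 15  ≤ 17 ✓
9 15 4 8 6 → max 15  ≤ 17 ✓
11 windows satisfy the condition.

11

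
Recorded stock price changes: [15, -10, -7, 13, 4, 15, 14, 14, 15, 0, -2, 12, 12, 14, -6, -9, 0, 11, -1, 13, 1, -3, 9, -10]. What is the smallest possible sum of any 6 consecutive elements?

15 -10 -7 13 4 15 → sum 30
-10 -7 13 4 15 14 → sum 29
-7 13 4 15 14 14 → sum 53
13 4 15 14 14 15 → sum 75
4 15 14 14 15 0 → sum 62
15 14 14 15 0 -2 → sum 56
14 14 15 0 -2 12 → sum 53
14 15 0 -2 12 12 → sum 51
15 0 -2 12 12 14 → sum 51
0 -2 12 12 14 -6 → sum 30
-2 12 12 14 -6 -9 → sum 21
12 12 14 -6 -9 0 → sum 23
12 14 -6 -9 0 11 → sum 22
14 -6 -9 0 11 -1 → sum 9
-6 -9 0 11 -1 13 → sum 8
-9 0 11 -1 13 1 → sum 15
0 11 -1 13 1 -3 → sum 21
11 -1 13 1 -3 9 → sum 30
-1 13 1 -3 9 -10 → sum 9
Smallest of these is 8.

8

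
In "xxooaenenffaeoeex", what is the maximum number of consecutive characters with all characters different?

add x: [x] len 1
add x (repeat x, move left end past it): [x] len 1
add o: [x, o] len 2
add o (repeat o, move left end past it): [o] len 1
add a: [o, a] len 2
add e: [o, a, e] len 3
add n: [o, a, e, n] len 4
add e (repeat e, move left end past it): [n, e] len 2
add n (repeat n, move left end past it): [e, n] len 2
add f: [e, n, f] len 3
add f (repeat f, move left end past it): [f] len 1
add a: [f, a] len 2
add e: [f, a, e] len 3
add o: [f, a, e, o] len 4
add e (repeat e, move left end past it): [o, e] len 2
add e (repeat e, move left end past it): [e] len 1
add x: [e, x] len 2
Longest all-distinct length: 4.

4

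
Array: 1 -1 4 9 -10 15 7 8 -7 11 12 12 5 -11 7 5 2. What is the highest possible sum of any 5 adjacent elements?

36

Window sums for each of the 13 positions:
1 -1 4 9 -10 → sum 3
-1 4 9 -10 15 → sum 17
4 9 -10 15 7 → sum 25
9 -10 15 7 8 → sum 29
-10 15 7 8 -7 → sum 13
15 7 8 -7 11 → sum 34
7 8 -7 11 12 → sum 31
8 -7 11 12 12 → sum 36
-7 11 12 12 5 → sum 33
11 12 12 5 -11 → sum 29
12 12 5 -11 7 → sum 25
12 5 -11 7 5 → sum 18
5 -11 7 5 2 → sum 8
Highest of these is 36.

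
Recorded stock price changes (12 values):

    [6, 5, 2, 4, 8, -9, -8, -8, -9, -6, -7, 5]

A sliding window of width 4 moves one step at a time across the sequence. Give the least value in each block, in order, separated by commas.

2, 2, -9, -9, -9, -9, -9, -9, -9

6 5 2 4 → min 2
5 2 4 8 → min 2
2 4 8 -9 → min -9
4 8 -9 -8 → min -9
8 -9 -8 -8 → min -9
-9 -8 -8 -9 → min -9
-8 -8 -9 -6 → min -9
-8 -9 -6 -7 → min -9
-9 -6 -7 5 → min -9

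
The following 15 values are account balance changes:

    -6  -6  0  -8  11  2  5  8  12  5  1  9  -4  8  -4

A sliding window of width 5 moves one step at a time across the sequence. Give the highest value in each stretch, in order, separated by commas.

11, 11, 11, 11, 12, 12, 12, 12, 12, 9, 9

-6 -6 0 -8 11 → max 11
-6 0 -8 11 2 → max 11
0 -8 11 2 5 → max 11
-8 11 2 5 8 → max 11
11 2 5 8 12 → max 12
2 5 8 12 5 → max 12
5 8 12 5 1 → max 12
8 12 5 1 9 → max 12
12 5 1 9 -4 → max 12
5 1 9 -4 8 → max 9
1 9 -4 8 -4 → max 9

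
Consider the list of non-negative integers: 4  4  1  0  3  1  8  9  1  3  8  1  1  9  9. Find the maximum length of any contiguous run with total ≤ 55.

14

Extend to the right; shrink from the left whenever the sum exceeds 55:
add 4: [4] sum 4, len 1
add 4: [4, 4] sum 8, len 2
add 1: [4, 4, 1] sum 9, len 3
add 0: [4, 4, 1, 0] sum 9, len 4
add 3: [4, 4, 1, 0, 3] sum 12, len 5
add 1: [4, 4, 1, 0, 3, 1] sum 13, len 6
add 8: [4, 4, 1, 0, 3, 1, 8] sum 21, len 7
add 9: [4, 4, 1, 0, 3, 1, 8, 9] sum 30, len 8
add 1: [4, 4, 1, 0, 3, 1, 8, 9, 1] sum 31, len 9
add 3: [4, 4, 1, 0, 3, 1, 8, 9, 1, 3] sum 34, len 10
add 8: [4, 4, 1, 0, 3, 1, 8, 9, 1, 3, 8] sum 42, len 11
add 1: [4, 4, 1, 0, 3, 1, 8, 9, 1, 3, 8, 1] sum 43, len 12
add 1: [4, 4, 1, 0, 3, 1, 8, 9, 1, 3, 8, 1, 1] sum 44, len 13
add 9: [4, 4, 1, 0, 3, 1, 8, 9, 1, 3, 8, 1, 1, 9] sum 53, len 14
add 9: [1, 0, 3, 1, 8, 9, 1, 3, 8, 1, 1, 9, 9] sum 54, len 13
Longest length seen: 14.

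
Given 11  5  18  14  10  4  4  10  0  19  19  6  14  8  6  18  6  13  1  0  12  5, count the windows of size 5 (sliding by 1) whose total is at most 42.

6

11 5 18 14 10 → sum 58
5 18 14 10 4 → sum 51
18 14 10 4 4 → sum 50
14 10 4 4 10 → sum 42  ≤ 42 ✓
10 4 4 10 0 → sum 28  ≤ 42 ✓
4 4 10 0 19 → sum 37  ≤ 42 ✓
4 10 0 19 19 → sum 52
10 0 19 19 6 → sum 54
0 19 19 6 14 → sum 58
19 19 6 14 8 → sum 66
19 6 14 8 6 → sum 53
6 14 8 6 18 → sum 52
14 8 6 18 6 → sum 52
8 6 18 6 13 → sum 51
6 18 6 13 1 → sum 44
18 6 13 1 0 → sum 38  ≤ 42 ✓
6 13 1 0 12 → sum 32  ≤ 42 ✓
13 1 0 12 5 → sum 31  ≤ 42 ✓
6 windows satisfy the condition.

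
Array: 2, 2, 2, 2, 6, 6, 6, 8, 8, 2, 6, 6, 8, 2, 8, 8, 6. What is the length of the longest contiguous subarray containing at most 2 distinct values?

7

[2] 1 distinct, len 1
[2, 2] 1 distinct, len 2
[2, 2, 2] 1 distinct, len 3
[2, 2, 2, 2] 1 distinct, len 4
[2, 2, 2, 2, 6] 2 distinct, len 5
[2, 2, 2, 2, 6, 6] 2 distinct, len 6
[2, 2, 2, 2, 6, 6, 6] 2 distinct, len 7
[6, 6, 6, 8] 2 distinct, len 4
[6, 6, 6, 8, 8] 2 distinct, len 5
[8, 8, 2] 2 distinct, len 3
[2, 6] 2 distinct, len 2
[2, 6, 6] 2 distinct, len 3
[6, 6, 8] 2 distinct, len 3
[8, 2] 2 distinct, len 2
[8, 2, 8] 2 distinct, len 3
[8, 2, 8, 8] 2 distinct, len 4
[8, 8, 6] 2 distinct, len 3
Longest length with ≤2 distinct: 7.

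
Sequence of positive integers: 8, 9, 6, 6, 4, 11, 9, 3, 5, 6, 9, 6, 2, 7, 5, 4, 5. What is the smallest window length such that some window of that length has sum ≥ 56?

8

add 8: running sum 8 < 56
add 9: running sum 17 < 56
add 6: running sum 23 < 56
add 6: running sum 29 < 56
add 4: running sum 33 < 56
add 11: running sum 44 < 56
add 9: running sum 53 < 56
add 3: shortest ending here [8, 9, 6, 6, 4, 11, 9, 3] sum 56, len 8
add 5: shortest ending here [8, 9, 6, 6, 4, 11, 9, 3, 5] sum 61, len 9
add 6: shortest ending here [9, 6, 6, 4, 11, 9, 3, 5, 6] sum 59, len 9
add 9: shortest ending here [6, 6, 4, 11, 9, 3, 5, 6, 9] sum 59, len 9
add 6: shortest ending here [6, 4, 11, 9, 3, 5, 6, 9, 6] sum 59, len 9
add 2: shortest ending here [6, 4, 11, 9, 3, 5, 6, 9, 6, 2] sum 61, len 10
add 7: shortest ending here [11, 9, 3, 5, 6, 9, 6, 2, 7] sum 58, len 9
add 5: shortest ending here [11, 9, 3, 5, 6, 9, 6, 2, 7, 5] sum 63, len 10
add 4: shortest ending here [9, 3, 5, 6, 9, 6, 2, 7, 5, 4] sum 56, len 10
add 5: shortest ending here [9, 3, 5, 6, 9, 6, 2, 7, 5, 4, 5] sum 61, len 11
Shortest qualifying length: 8.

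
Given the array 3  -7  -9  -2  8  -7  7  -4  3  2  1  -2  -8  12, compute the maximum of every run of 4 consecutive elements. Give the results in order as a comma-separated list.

[3, -7, -9, -2] → max 3
[-7, -9, -2, 8] → max 8
[-9, -2, 8, -7] → max 8
[-2, 8, -7, 7] → max 8
[8, -7, 7, -4] → max 8
[-7, 7, -4, 3] → max 7
[7, -4, 3, 2] → max 7
[-4, 3, 2, 1] → max 3
[3, 2, 1, -2] → max 3
[2, 1, -2, -8] → max 2
[1, -2, -8, 12] → max 12

3, 8, 8, 8, 8, 7, 7, 3, 3, 2, 12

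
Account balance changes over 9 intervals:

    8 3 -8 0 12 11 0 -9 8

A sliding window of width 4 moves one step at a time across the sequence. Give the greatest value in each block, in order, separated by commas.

Sliding a size-4 window across the 9 values:
[8, 3, -8, 0] → max 8
[3, -8, 0, 12] → max 12
[-8, 0, 12, 11] → max 12
[0, 12, 11, 0] → max 12
[12, 11, 0, -9] → max 12
[11, 0, -9, 8] → max 11

8, 12, 12, 12, 12, 11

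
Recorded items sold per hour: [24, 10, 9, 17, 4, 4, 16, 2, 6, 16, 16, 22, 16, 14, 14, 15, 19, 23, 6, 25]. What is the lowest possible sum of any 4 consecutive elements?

26

Each size-4 window and its sum:
24 10 9 17 → sum 60
10 9 17 4 → sum 40
9 17 4 4 → sum 34
17 4 4 16 → sum 41
4 4 16 2 → sum 26
4 16 2 6 → sum 28
16 2 6 16 → sum 40
2 6 16 16 → sum 40
6 16 16 22 → sum 60
16 16 22 16 → sum 70
16 22 16 14 → sum 68
22 16 14 14 → sum 66
16 14 14 15 → sum 59
14 14 15 19 → sum 62
14 15 19 23 → sum 71
15 19 23 6 → sum 63
19 23 6 25 → sum 73
Lowest of these is 26.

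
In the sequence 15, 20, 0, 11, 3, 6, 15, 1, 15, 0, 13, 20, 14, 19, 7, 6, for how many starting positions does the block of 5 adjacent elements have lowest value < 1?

8

15 20 0 11 3 → min 0  < 1 ✓
20 0 11 3 6 → min 0  < 1 ✓
0 11 3 6 15 → min 0  < 1 ✓
11 3 6 15 1 → min 1
3 6 15 1 15 → min 1
6 15 1 15 0 → min 0  < 1 ✓
15 1 15 0 13 → min 0  < 1 ✓
1 15 0 13 20 → min 0  < 1 ✓
15 0 13 20 14 → min 0  < 1 ✓
0 13 20 14 19 → min 0  < 1 ✓
13 20 14 19 7 → min 7
20 14 19 7 6 → min 6
8 windows satisfy the condition.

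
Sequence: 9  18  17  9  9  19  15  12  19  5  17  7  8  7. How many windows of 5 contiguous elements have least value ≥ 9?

(9, 18, 17, 9, 9) → min 9  ≥ 9 ✓
(18, 17, 9, 9, 19) → min 9  ≥ 9 ✓
(17, 9, 9, 19, 15) → min 9  ≥ 9 ✓
(9, 9, 19, 15, 12) → min 9  ≥ 9 ✓
(9, 19, 15, 12, 19) → min 9  ≥ 9 ✓
(19, 15, 12, 19, 5) → min 5
(15, 12, 19, 5, 17) → min 5
(12, 19, 5, 17, 7) → min 5
(19, 5, 17, 7, 8) → min 5
(5, 17, 7, 8, 7) → min 5
5 windows satisfy the condition.

5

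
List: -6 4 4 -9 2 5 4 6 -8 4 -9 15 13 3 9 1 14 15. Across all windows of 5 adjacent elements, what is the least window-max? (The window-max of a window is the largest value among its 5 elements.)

Each size-5 window and its max:
(-6, 4, 4, -9, 2) → max 4
(4, 4, -9, 2, 5) → max 5
(4, -9, 2, 5, 4) → max 5
(-9, 2, 5, 4, 6) → max 6
(2, 5, 4, 6, -8) → max 6
(5, 4, 6, -8, 4) → max 6
(4, 6, -8, 4, -9) → max 6
(6, -8, 4, -9, 15) → max 15
(-8, 4, -9, 15, 13) → max 15
(4, -9, 15, 13, 3) → max 15
(-9, 15, 13, 3, 9) → max 15
(15, 13, 3, 9, 1) → max 15
(13, 3, 9, 1, 14) → max 14
(3, 9, 1, 14, 15) → max 15
Least of these is 4.

4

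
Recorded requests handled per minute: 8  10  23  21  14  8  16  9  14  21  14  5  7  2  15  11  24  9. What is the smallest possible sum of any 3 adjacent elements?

14

(8, 10, 23) → sum 41
(10, 23, 21) → sum 54
(23, 21, 14) → sum 58
(21, 14, 8) → sum 43
(14, 8, 16) → sum 38
(8, 16, 9) → sum 33
(16, 9, 14) → sum 39
(9, 14, 21) → sum 44
(14, 21, 14) → sum 49
(21, 14, 5) → sum 40
(14, 5, 7) → sum 26
(5, 7, 2) → sum 14
(7, 2, 15) → sum 24
(2, 15, 11) → sum 28
(15, 11, 24) → sum 50
(11, 24, 9) → sum 44
Smallest of these is 14.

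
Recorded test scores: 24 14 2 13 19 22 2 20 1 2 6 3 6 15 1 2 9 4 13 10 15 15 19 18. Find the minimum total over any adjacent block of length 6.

Each size-6 window and its sum:
24 14 2 13 19 22 → sum 94
14 2 13 19 22 2 → sum 72
2 13 19 22 2 20 → sum 78
13 19 22 2 20 1 → sum 77
19 22 2 20 1 2 → sum 66
22 2 20 1 2 6 → sum 53
2 20 1 2 6 3 → sum 34
20 1 2 6 3 6 → sum 38
1 2 6 3 6 15 → sum 33
2 6 3 6 15 1 → sum 33
6 3 6 15 1 2 → sum 33
3 6 15 1 2 9 → sum 36
6 15 1 2 9 4 → sum 37
15 1 2 9 4 13 → sum 44
1 2 9 4 13 10 → sum 39
2 9 4 13 10 15 → sum 53
9 4 13 10 15 15 → sum 66
4 13 10 15 15 19 → sum 76
13 10 15 15 19 18 → sum 90
Minimum of these is 33.

33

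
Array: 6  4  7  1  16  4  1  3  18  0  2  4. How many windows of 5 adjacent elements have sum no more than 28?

4

6 4 7 1 16 → sum 34
4 7 1 16 4 → sum 32
7 1 16 4 1 → sum 29
1 16 4 1 3 → sum 25  ≤ 28 ✓
16 4 1 3 18 → sum 42
4 1 3 18 0 → sum 26  ≤ 28 ✓
1 3 18 0 2 → sum 24  ≤ 28 ✓
3 18 0 2 4 → sum 27  ≤ 28 ✓
4 windows satisfy the condition.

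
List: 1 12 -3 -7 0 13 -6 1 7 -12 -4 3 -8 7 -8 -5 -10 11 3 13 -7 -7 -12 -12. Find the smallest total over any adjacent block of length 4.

-38

[1, 12, -3, -7] → sum 3
[12, -3, -7, 0] → sum 2
[-3, -7, 0, 13] → sum 3
[-7, 0, 13, -6] → sum 0
[0, 13, -6, 1] → sum 8
[13, -6, 1, 7] → sum 15
[-6, 1, 7, -12] → sum -10
[1, 7, -12, -4] → sum -8
[7, -12, -4, 3] → sum -6
[-12, -4, 3, -8] → sum -21
[-4, 3, -8, 7] → sum -2
[3, -8, 7, -8] → sum -6
[-8, 7, -8, -5] → sum -14
[7, -8, -5, -10] → sum -16
[-8, -5, -10, 11] → sum -12
[-5, -10, 11, 3] → sum -1
[-10, 11, 3, 13] → sum 17
[11, 3, 13, -7] → sum 20
[3, 13, -7, -7] → sum 2
[13, -7, -7, -12] → sum -13
[-7, -7, -12, -12] → sum -38
Smallest of these is -38.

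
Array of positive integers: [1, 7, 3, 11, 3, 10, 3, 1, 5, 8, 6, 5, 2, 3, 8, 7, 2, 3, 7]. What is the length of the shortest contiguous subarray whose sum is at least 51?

9

Extend right; whenever the sum reaches 51, record the length and shrink from the left:
add 1: running sum 1 < 51
add 7: running sum 8 < 51
add 3: running sum 11 < 51
add 11: running sum 22 < 51
add 3: running sum 25 < 51
add 10: running sum 35 < 51
add 3: running sum 38 < 51
add 1: running sum 39 < 51
add 5: running sum 44 < 51
end 9: [7, 3, 11, 3, 10, 3, 1, 5, 8] sum 51, len 9
end 10: [7, 3, 11, 3, 10, 3, 1, 5, 8, 6] sum 57, len 10
end 11: [11, 3, 10, 3, 1, 5, 8, 6, 5] sum 52, len 9
end 12: [11, 3, 10, 3, 1, 5, 8, 6, 5, 2] sum 54, len 10
end 13: [11, 3, 10, 3, 1, 5, 8, 6, 5, 2, 3] sum 57, len 11
end 14: [10, 3, 1, 5, 8, 6, 5, 2, 3, 8] sum 51, len 10
end 15: [10, 3, 1, 5, 8, 6, 5, 2, 3, 8, 7] sum 58, len 11
end 16: [10, 3, 1, 5, 8, 6, 5, 2, 3, 8, 7, 2] sum 60, len 12
end 17: [3, 1, 5, 8, 6, 5, 2, 3, 8, 7, 2, 3] sum 53, len 12
end 18: [8, 6, 5, 2, 3, 8, 7, 2, 3, 7] sum 51, len 10
Shortest qualifying length: 9.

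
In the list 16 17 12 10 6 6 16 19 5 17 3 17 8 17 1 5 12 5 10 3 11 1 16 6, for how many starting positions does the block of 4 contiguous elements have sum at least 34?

[16, 17, 12, 10] → sum 55  ≥ 34 ✓
[17, 12, 10, 6] → sum 45  ≥ 34 ✓
[12, 10, 6, 6] → sum 34  ≥ 34 ✓
[10, 6, 6, 16] → sum 38  ≥ 34 ✓
[6, 6, 16, 19] → sum 47  ≥ 34 ✓
[6, 16, 19, 5] → sum 46  ≥ 34 ✓
[16, 19, 5, 17] → sum 57  ≥ 34 ✓
[19, 5, 17, 3] → sum 44  ≥ 34 ✓
[5, 17, 3, 17] → sum 42  ≥ 34 ✓
[17, 3, 17, 8] → sum 45  ≥ 34 ✓
[3, 17, 8, 17] → sum 45  ≥ 34 ✓
[17, 8, 17, 1] → sum 43  ≥ 34 ✓
[8, 17, 1, 5] → sum 31
[17, 1, 5, 12] → sum 35  ≥ 34 ✓
[1, 5, 12, 5] → sum 23
[5, 12, 5, 10] → sum 32
[12, 5, 10, 3] → sum 30
[5, 10, 3, 11] → sum 29
[10, 3, 11, 1] → sum 25
[3, 11, 1, 16] → sum 31
[11, 1, 16, 6] → sum 34  ≥ 34 ✓
14 windows satisfy the condition.

14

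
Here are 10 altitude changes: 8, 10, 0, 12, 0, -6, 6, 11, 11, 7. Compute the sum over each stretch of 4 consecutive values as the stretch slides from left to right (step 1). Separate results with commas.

30, 22, 6, 12, 11, 22, 35

8 10 0 12 → sum 30
10 0 12 0 → sum 22
0 12 0 -6 → sum 6
12 0 -6 6 → sum 12
0 -6 6 11 → sum 11
-6 6 11 11 → sum 22
6 11 11 7 → sum 35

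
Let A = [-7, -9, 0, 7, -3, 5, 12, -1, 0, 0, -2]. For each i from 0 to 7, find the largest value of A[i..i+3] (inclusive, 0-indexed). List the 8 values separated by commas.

-7 -9 0 7 → max 7
-9 0 7 -3 → max 7
0 7 -3 5 → max 7
7 -3 5 12 → max 12
-3 5 12 -1 → max 12
5 12 -1 0 → max 12
12 -1 0 0 → max 12
-1 0 0 -2 → max 0

7, 7, 7, 12, 12, 12, 12, 0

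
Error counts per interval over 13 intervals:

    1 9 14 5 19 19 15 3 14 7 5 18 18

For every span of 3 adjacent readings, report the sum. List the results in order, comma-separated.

[1, 9, 14] → sum 24
[9, 14, 5] → sum 28
[14, 5, 19] → sum 38
[5, 19, 19] → sum 43
[19, 19, 15] → sum 53
[19, 15, 3] → sum 37
[15, 3, 14] → sum 32
[3, 14, 7] → sum 24
[14, 7, 5] → sum 26
[7, 5, 18] → sum 30
[5, 18, 18] → sum 41

24, 28, 38, 43, 53, 37, 32, 24, 26, 30, 41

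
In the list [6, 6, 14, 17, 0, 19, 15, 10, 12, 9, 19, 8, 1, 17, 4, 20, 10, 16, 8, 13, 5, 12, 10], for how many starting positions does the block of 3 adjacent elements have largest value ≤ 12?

(6, 6, 14) → max 14
(6, 14, 17) → max 17
(14, 17, 0) → max 17
(17, 0, 19) → max 19
(0, 19, 15) → max 19
(19, 15, 10) → max 19
(15, 10, 12) → max 15
(10, 12, 9) → max 12  ≤ 12 ✓
(12, 9, 19) → max 19
(9, 19, 8) → max 19
(19, 8, 1) → max 19
(8, 1, 17) → max 17
(1, 17, 4) → max 17
(17, 4, 20) → max 20
(4, 20, 10) → max 20
(20, 10, 16) → max 20
(10, 16, 8) → max 16
(16, 8, 13) → max 16
(8, 13, 5) → max 13
(13, 5, 12) → max 13
(5, 12, 10) → max 12  ≤ 12 ✓
2 windows satisfy the condition.

2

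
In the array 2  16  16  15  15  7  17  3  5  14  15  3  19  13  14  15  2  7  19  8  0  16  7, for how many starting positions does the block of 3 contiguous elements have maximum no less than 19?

6

2 16 16 → max 16
16 16 15 → max 16
16 15 15 → max 16
15 15 7 → max 15
15 7 17 → max 17
7 17 3 → max 17
17 3 5 → max 17
3 5 14 → max 14
5 14 15 → max 15
14 15 3 → max 15
15 3 19 → max 19  ≥ 19 ✓
3 19 13 → max 19  ≥ 19 ✓
19 13 14 → max 19  ≥ 19 ✓
13 14 15 → max 15
14 15 2 → max 15
15 2 7 → max 15
2 7 19 → max 19  ≥ 19 ✓
7 19 8 → max 19  ≥ 19 ✓
19 8 0 → max 19  ≥ 19 ✓
8 0 16 → max 16
0 16 7 → max 16
6 windows satisfy the condition.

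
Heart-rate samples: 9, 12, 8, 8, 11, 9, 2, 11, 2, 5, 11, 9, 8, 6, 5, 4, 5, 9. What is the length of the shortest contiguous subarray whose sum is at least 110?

14

add 9: running sum 9 < 110
add 12: running sum 21 < 110
add 8: running sum 29 < 110
add 8: running sum 37 < 110
add 11: running sum 48 < 110
add 9: running sum 57 < 110
add 2: running sum 59 < 110
add 11: running sum 70 < 110
add 2: running sum 72 < 110
add 5: running sum 77 < 110
add 11: running sum 88 < 110
add 9: running sum 97 < 110
add 8: running sum 105 < 110
end 13: [9, 12, 8, 8, 11, 9, 2, 11, 2, 5, 11, 9, 8, 6] sum 111, len 14
end 14: [9, 12, 8, 8, 11, 9, 2, 11, 2, 5, 11, 9, 8, 6, 5] sum 116, len 15
end 15: [12, 8, 8, 11, 9, 2, 11, 2, 5, 11, 9, 8, 6, 5, 4] sum 111, len 15
end 16: [12, 8, 8, 11, 9, 2, 11, 2, 5, 11, 9, 8, 6, 5, 4, 5] sum 116, len 16
end 17: [8, 8, 11, 9, 2, 11, 2, 5, 11, 9, 8, 6, 5, 4, 5, 9] sum 113, len 16
Shortest qualifying length: 14.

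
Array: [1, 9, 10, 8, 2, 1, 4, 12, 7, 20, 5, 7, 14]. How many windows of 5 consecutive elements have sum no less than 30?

1 9 10 8 2 → sum 30  ≥ 30 ✓
9 10 8 2 1 → sum 30  ≥ 30 ✓
10 8 2 1 4 → sum 25
8 2 1 4 12 → sum 27
2 1 4 12 7 → sum 26
1 4 12 7 20 → sum 44  ≥ 30 ✓
4 12 7 20 5 → sum 48  ≥ 30 ✓
12 7 20 5 7 → sum 51  ≥ 30 ✓
7 20 5 7 14 → sum 53  ≥ 30 ✓
6 windows satisfy the condition.

6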